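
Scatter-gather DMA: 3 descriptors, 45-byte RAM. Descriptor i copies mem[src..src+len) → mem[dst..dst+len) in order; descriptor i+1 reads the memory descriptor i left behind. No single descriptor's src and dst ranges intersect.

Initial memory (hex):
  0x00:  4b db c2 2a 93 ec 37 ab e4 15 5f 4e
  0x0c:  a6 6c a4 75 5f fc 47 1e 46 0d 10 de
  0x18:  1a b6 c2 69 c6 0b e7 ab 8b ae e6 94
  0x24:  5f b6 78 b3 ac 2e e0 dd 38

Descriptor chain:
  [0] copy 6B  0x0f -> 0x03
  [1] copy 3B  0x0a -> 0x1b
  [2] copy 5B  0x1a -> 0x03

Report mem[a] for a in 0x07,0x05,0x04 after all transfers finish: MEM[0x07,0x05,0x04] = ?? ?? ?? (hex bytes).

MEM[0x07,0x05,0x04] = e7 4e 5f

D0: mem[0x03..0x08] <- [75 5f fc 47 1e 46]
D1: mem[0x1b..0x1d] <- [5f 4e a6]
D2: mem[0x03..0x07] <- [c2 5f 4e a6 e7]
query mem[0x07]=0xe7, mem[0x05]=0x4e, mem[0x04]=0x5f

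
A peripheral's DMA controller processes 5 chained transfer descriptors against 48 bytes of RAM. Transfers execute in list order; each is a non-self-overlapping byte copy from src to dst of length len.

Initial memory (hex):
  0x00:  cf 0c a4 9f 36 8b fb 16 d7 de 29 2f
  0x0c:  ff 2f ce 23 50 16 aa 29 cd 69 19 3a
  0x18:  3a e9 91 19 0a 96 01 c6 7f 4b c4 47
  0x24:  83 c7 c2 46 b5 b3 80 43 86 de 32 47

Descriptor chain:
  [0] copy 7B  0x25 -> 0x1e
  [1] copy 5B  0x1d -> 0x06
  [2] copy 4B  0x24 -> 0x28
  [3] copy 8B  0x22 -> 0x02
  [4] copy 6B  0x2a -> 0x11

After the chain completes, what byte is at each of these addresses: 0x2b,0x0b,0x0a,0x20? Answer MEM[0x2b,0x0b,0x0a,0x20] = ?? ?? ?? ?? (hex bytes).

MEM[0x2b,0x0b,0x0a,0x20] = 46 2f b5 46

  after D0: wrote 7B at 0x1e = c7c246b5b38043
  after D1: wrote 5B at 0x06 = 96c7c246b5
  after D2: wrote 4B at 0x28 = 43c7c246
  after D3: wrote 8B at 0x02 = b38043c7c24643c7
  after D4: wrote 6B at 0x11 = c24686de3247
query mem[0x2b]=0x46, mem[0x0b]=0x2f, mem[0x0a]=0xb5, mem[0x20]=0x46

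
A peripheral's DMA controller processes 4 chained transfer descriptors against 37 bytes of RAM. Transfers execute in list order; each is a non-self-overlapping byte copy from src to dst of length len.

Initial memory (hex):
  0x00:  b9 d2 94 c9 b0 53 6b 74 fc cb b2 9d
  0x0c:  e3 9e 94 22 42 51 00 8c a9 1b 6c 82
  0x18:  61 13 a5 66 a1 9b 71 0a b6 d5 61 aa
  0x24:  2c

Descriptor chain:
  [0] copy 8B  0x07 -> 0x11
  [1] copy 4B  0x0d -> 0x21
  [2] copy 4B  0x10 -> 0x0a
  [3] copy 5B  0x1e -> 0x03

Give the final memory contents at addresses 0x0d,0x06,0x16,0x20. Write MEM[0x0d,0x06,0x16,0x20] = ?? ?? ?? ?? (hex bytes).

[0] 0x07->0x11 len=8 : 74 fc cb b2 9d e3 9e 94
[1] 0x0d->0x21 len=4 : 9e 94 22 42
[2] 0x10->0x0a len=4 : 42 74 fc cb
[3] 0x1e->0x03 len=5 : 71 0a b6 9e 94
query mem[0x0d]=0xcb, mem[0x06]=0x9e, mem[0x16]=0xe3, mem[0x20]=0xb6

MEM[0x0d,0x06,0x16,0x20] = cb 9e e3 b6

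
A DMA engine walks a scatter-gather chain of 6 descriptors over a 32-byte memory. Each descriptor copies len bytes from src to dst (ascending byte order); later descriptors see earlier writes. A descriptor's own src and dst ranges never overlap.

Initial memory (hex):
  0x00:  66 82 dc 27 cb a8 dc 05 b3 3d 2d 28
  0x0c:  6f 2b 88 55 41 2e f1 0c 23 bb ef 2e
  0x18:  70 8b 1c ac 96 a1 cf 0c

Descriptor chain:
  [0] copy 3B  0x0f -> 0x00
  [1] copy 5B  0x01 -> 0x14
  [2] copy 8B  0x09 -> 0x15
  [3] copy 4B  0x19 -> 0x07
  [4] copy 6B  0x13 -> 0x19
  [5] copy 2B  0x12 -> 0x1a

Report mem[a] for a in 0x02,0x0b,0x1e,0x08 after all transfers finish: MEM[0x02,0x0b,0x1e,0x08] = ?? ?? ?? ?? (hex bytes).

MEM[0x02,0x0b,0x1e,0x08] = 2e 28 6f 88

D0: mem[0x00..0x02] <- [55 41 2e]
D1: mem[0x14..0x18] <- [41 2e 27 cb a8]
D2: mem[0x15..0x1c] <- [3d 2d 28 6f 2b 88 55 41]
D3: mem[0x07..0x0a] <- [2b 88 55 41]
D4: mem[0x19..0x1e] <- [0c 41 3d 2d 28 6f]
D5: mem[0x1a..0x1b] <- [f1 0c]
query mem[0x02]=0x2e, mem[0x0b]=0x28, mem[0x1e]=0x6f, mem[0x08]=0x88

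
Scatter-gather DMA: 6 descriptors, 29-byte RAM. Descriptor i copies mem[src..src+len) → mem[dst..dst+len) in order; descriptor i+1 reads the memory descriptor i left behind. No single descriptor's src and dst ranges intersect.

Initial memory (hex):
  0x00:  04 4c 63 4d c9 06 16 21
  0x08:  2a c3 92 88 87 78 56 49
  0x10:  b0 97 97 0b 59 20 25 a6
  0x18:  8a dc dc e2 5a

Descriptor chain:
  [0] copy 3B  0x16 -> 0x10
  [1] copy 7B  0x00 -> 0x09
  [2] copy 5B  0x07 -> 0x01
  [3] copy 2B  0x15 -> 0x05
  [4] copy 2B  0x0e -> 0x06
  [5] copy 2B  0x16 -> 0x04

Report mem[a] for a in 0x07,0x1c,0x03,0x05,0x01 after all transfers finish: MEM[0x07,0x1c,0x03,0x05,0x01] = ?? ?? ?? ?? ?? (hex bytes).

#0 dst[0x10+3] := {0x25,0xa6,0x8a}
#1 dst[0x09+7] := {0x04,0x4c,0x63,0x4d,0xc9,0x06,0x16}
#2 dst[0x01+5] := {0x21,0x2a,0x04,0x4c,0x63}
#3 dst[0x05+2] := {0x20,0x25}
#4 dst[0x06+2] := {0x06,0x16}
#5 dst[0x04+2] := {0x25,0xa6}
query mem[0x07]=0x16, mem[0x1c]=0x5a, mem[0x03]=0x04, mem[0x05]=0xa6, mem[0x01]=0x21

MEM[0x07,0x1c,0x03,0x05,0x01] = 16 5a 04 a6 21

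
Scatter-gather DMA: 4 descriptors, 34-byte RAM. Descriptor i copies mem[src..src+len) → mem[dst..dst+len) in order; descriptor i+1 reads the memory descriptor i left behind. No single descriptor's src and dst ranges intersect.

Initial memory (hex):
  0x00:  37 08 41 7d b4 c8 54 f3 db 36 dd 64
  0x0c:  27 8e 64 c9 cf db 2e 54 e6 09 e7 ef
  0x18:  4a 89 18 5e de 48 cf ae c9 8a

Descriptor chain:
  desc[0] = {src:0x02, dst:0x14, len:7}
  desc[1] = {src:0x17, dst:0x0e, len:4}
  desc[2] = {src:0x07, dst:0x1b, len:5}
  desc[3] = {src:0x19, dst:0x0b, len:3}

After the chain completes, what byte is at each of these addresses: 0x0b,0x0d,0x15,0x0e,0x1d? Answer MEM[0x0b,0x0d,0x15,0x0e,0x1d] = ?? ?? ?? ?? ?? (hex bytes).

MEM[0x0b,0x0d,0x15,0x0e,0x1d] = f3 f3 7d c8 36

#0 dst[0x14+7] := {0x41,0x7d,0xb4,0xc8,0x54,0xf3,0xdb}
#1 dst[0x0e+4] := {0xc8,0x54,0xf3,0xdb}
#2 dst[0x1b+5] := {0xf3,0xdb,0x36,0xdd,0x64}
#3 dst[0x0b+3] := {0xf3,0xdb,0xf3}
query mem[0x0b]=0xf3, mem[0x0d]=0xf3, mem[0x15]=0x7d, mem[0x0e]=0xc8, mem[0x1d]=0x36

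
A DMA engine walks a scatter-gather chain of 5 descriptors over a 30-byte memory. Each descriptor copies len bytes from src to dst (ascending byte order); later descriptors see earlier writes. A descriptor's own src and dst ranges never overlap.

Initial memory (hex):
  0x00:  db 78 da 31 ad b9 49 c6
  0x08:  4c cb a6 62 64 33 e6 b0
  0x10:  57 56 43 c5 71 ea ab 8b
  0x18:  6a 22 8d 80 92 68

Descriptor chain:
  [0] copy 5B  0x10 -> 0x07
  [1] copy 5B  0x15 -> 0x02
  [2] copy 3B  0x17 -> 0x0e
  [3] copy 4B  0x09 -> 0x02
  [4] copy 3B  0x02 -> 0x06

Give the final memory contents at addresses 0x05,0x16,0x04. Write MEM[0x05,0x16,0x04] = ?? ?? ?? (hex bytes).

#0 dst[0x07+5] := {0x57,0x56,0x43,0xc5,0x71}
#1 dst[0x02+5] := {0xea,0xab,0x8b,0x6a,0x22}
#2 dst[0x0e+3] := {0x8b,0x6a,0x22}
#3 dst[0x02+4] := {0x43,0xc5,0x71,0x64}
#4 dst[0x06+3] := {0x43,0xc5,0x71}
query mem[0x05]=0x64, mem[0x16]=0xab, mem[0x04]=0x71

MEM[0x05,0x16,0x04] = 64 ab 71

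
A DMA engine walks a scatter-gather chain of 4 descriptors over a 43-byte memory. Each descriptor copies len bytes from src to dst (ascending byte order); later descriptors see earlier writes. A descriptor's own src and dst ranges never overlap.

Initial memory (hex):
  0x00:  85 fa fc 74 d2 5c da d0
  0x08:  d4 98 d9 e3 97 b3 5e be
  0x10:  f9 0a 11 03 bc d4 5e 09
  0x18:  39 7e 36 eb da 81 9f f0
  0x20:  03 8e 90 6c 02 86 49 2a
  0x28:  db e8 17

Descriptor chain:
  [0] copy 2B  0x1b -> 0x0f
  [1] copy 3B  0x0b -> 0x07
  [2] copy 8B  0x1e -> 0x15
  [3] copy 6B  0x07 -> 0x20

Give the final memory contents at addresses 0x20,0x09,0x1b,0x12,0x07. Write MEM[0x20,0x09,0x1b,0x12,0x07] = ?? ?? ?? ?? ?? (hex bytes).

MEM[0x20,0x09,0x1b,0x12,0x07] = e3 b3 02 11 e3

[0] 0x1b->0x0f len=2 : eb da
[1] 0x0b->0x07 len=3 : e3 97 b3
[2] 0x1e->0x15 len=8 : 9f f0 03 8e 90 6c 02 86
[3] 0x07->0x20 len=6 : e3 97 b3 d9 e3 97
query mem[0x20]=0xe3, mem[0x09]=0xb3, mem[0x1b]=0x02, mem[0x12]=0x11, mem[0x07]=0xe3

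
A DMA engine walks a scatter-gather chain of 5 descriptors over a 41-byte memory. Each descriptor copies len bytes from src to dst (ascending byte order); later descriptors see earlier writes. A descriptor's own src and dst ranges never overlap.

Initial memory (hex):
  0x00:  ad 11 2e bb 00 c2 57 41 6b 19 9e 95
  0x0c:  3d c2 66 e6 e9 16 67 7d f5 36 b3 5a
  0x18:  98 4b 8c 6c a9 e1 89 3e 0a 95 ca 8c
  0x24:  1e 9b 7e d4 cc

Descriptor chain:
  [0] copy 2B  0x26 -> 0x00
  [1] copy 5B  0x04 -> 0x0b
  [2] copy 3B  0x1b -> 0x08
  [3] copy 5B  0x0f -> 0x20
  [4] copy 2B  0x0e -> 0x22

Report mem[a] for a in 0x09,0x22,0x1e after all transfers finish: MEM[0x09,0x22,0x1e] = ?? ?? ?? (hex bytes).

#0 dst[0x00+2] := {0x7e,0xd4}
#1 dst[0x0b+5] := {0x00,0xc2,0x57,0x41,0x6b}
#2 dst[0x08+3] := {0x6c,0xa9,0xe1}
#3 dst[0x20+5] := {0x6b,0xe9,0x16,0x67,0x7d}
#4 dst[0x22+2] := {0x41,0x6b}
query mem[0x09]=0xa9, mem[0x22]=0x41, mem[0x1e]=0x89

MEM[0x09,0x22,0x1e] = a9 41 89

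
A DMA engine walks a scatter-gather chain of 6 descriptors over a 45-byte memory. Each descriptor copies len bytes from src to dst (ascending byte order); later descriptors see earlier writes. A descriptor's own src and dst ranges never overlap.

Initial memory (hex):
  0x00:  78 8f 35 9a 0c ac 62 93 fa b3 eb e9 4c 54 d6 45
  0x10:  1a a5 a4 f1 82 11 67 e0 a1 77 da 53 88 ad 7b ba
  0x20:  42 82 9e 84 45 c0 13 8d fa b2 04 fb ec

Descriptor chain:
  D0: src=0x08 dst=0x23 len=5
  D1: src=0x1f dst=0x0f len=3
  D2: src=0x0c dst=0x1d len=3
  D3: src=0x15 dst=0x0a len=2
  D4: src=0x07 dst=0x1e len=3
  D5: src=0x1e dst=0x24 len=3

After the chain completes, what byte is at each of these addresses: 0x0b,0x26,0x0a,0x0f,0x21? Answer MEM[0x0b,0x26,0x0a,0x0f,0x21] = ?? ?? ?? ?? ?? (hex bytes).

[0] 0x08->0x23 len=5 : fa b3 eb e9 4c
[1] 0x1f->0x0f len=3 : ba 42 82
[2] 0x0c->0x1d len=3 : 4c 54 d6
[3] 0x15->0x0a len=2 : 11 67
[4] 0x07->0x1e len=3 : 93 fa b3
[5] 0x1e->0x24 len=3 : 93 fa b3
query mem[0x0b]=0x67, mem[0x26]=0xb3, mem[0x0a]=0x11, mem[0x0f]=0xba, mem[0x21]=0x82

MEM[0x0b,0x26,0x0a,0x0f,0x21] = 67 b3 11 ba 82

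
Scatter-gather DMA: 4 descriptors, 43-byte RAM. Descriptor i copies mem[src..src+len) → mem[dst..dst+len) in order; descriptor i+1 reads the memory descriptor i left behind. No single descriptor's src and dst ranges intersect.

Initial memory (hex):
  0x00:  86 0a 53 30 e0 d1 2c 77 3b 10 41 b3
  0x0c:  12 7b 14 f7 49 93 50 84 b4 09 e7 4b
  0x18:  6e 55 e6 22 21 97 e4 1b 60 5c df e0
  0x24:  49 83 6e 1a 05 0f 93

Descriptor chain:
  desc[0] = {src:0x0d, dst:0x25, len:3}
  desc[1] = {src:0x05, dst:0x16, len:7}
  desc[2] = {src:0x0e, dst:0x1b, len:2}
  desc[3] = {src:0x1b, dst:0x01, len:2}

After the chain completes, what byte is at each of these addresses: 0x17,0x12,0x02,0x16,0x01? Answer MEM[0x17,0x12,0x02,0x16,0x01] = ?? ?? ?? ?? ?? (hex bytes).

MEM[0x17,0x12,0x02,0x16,0x01] = 2c 50 f7 d1 14

  after D0: wrote 3B at 0x25 = 7b14f7
  after D1: wrote 7B at 0x16 = d12c773b1041b3
  after D2: wrote 2B at 0x1b = 14f7
  after D3: wrote 2B at 0x01 = 14f7
query mem[0x17]=0x2c, mem[0x12]=0x50, mem[0x02]=0xf7, mem[0x16]=0xd1, mem[0x01]=0x14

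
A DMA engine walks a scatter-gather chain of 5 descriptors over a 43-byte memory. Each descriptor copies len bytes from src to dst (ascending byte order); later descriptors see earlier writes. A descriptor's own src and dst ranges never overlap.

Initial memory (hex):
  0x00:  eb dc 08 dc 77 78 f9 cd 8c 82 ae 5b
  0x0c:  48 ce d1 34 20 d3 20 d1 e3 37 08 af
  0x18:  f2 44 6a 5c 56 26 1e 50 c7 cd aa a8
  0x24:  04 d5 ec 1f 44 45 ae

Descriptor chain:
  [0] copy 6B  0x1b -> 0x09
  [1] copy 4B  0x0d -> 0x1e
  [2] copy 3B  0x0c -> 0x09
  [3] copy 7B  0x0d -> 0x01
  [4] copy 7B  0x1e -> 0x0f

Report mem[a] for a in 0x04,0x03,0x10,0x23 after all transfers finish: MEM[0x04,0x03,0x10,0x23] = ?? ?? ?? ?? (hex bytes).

D0: mem[0x09..0x0e] <- [5c 56 26 1e 50 c7]
D1: mem[0x1e..0x21] <- [50 c7 34 20]
D2: mem[0x09..0x0b] <- [1e 50 c7]
D3: mem[0x01..0x07] <- [50 c7 34 20 d3 20 d1]
D4: mem[0x0f..0x15] <- [50 c7 34 20 aa a8 04]
query mem[0x04]=0x20, mem[0x03]=0x34, mem[0x10]=0xc7, mem[0x23]=0xa8

MEM[0x04,0x03,0x10,0x23] = 20 34 c7 a8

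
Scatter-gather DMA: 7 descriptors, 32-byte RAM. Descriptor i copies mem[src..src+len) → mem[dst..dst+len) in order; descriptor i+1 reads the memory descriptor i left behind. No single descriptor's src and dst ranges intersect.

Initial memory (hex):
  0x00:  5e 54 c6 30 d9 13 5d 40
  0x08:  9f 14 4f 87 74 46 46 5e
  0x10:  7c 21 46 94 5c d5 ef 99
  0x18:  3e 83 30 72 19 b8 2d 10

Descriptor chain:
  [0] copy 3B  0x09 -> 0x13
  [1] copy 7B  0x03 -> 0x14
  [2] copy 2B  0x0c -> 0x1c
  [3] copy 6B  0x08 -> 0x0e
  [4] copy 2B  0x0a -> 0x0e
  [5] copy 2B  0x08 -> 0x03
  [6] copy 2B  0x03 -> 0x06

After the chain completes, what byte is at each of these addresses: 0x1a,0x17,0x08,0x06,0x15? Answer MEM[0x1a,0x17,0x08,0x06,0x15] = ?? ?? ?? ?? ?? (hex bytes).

[0] 0x09->0x13 len=3 : 14 4f 87
[1] 0x03->0x14 len=7 : 30 d9 13 5d 40 9f 14
[2] 0x0c->0x1c len=2 : 74 46
[3] 0x08->0x0e len=6 : 9f 14 4f 87 74 46
[4] 0x0a->0x0e len=2 : 4f 87
[5] 0x08->0x03 len=2 : 9f 14
[6] 0x03->0x06 len=2 : 9f 14
query mem[0x1a]=0x14, mem[0x17]=0x5d, mem[0x08]=0x9f, mem[0x06]=0x9f, mem[0x15]=0xd9

MEM[0x1a,0x17,0x08,0x06,0x15] = 14 5d 9f 9f d9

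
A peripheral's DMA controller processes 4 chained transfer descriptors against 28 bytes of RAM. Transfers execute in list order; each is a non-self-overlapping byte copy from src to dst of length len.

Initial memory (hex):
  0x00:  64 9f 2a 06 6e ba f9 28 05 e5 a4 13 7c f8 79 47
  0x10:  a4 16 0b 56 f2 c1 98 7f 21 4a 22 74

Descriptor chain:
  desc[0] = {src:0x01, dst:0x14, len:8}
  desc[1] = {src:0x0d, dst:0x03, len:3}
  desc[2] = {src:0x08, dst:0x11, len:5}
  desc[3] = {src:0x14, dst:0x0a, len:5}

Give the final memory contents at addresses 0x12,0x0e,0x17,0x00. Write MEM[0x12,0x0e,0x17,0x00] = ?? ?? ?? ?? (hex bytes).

[0] 0x01->0x14 len=8 : 9f 2a 06 6e ba f9 28 05
[1] 0x0d->0x03 len=3 : f8 79 47
[2] 0x08->0x11 len=5 : 05 e5 a4 13 7c
[3] 0x14->0x0a len=5 : 13 7c 06 6e ba
query mem[0x12]=0xe5, mem[0x0e]=0xba, mem[0x17]=0x6e, mem[0x00]=0x64

MEM[0x12,0x0e,0x17,0x00] = e5 ba 6e 64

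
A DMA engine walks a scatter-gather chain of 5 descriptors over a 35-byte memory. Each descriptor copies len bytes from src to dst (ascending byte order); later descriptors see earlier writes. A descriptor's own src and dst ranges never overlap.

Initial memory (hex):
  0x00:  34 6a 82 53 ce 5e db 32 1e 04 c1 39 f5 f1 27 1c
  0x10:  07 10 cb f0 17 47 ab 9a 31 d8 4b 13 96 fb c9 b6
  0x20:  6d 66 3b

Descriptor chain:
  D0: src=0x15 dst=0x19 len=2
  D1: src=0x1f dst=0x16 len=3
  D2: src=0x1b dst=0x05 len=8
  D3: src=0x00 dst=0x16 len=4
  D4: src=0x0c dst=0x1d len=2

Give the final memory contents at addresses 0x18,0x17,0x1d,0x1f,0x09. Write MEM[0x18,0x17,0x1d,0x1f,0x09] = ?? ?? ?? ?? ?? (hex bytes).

  after D0: wrote 2B at 0x19 = 47ab
  after D1: wrote 3B at 0x16 = b66d66
  after D2: wrote 8B at 0x05 = 1396fbc9b66d663b
  after D3: wrote 4B at 0x16 = 346a8253
  after D4: wrote 2B at 0x1d = 3bf1
query mem[0x18]=0x82, mem[0x17]=0x6a, mem[0x1d]=0x3b, mem[0x1f]=0xb6, mem[0x09]=0xb6

MEM[0x18,0x17,0x1d,0x1f,0x09] = 82 6a 3b b6 b6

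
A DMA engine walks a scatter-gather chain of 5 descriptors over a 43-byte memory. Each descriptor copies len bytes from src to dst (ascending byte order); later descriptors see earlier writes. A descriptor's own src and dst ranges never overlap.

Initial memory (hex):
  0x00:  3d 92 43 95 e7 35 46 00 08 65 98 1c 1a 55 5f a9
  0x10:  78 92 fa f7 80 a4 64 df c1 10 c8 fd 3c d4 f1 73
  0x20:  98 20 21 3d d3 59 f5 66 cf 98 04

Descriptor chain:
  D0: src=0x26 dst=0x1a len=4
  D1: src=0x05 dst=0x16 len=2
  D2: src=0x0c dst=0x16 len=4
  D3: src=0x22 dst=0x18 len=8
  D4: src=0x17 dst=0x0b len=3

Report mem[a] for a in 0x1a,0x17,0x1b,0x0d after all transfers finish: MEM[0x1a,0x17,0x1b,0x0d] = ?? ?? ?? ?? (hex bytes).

  after D0: wrote 4B at 0x1a = f566cf98
  after D1: wrote 2B at 0x16 = 3546
  after D2: wrote 4B at 0x16 = 1a555fa9
  after D3: wrote 8B at 0x18 = 213dd359f566cf98
  after D4: wrote 3B at 0x0b = 55213d
query mem[0x1a]=0xd3, mem[0x17]=0x55, mem[0x1b]=0x59, mem[0x0d]=0x3d

MEM[0x1a,0x17,0x1b,0x0d] = d3 55 59 3d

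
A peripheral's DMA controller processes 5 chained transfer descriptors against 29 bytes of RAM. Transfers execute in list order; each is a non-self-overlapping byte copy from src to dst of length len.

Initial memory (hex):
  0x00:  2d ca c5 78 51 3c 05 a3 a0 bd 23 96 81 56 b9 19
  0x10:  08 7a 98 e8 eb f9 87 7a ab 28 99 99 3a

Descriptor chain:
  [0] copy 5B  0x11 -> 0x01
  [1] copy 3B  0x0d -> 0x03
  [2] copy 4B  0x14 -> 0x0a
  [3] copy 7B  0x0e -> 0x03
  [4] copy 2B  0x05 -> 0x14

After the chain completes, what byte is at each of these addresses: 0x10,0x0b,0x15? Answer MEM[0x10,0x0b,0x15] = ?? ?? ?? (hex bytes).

[0] 0x11->0x01 len=5 : 7a 98 e8 eb f9
[1] 0x0d->0x03 len=3 : 56 b9 19
[2] 0x14->0x0a len=4 : eb f9 87 7a
[3] 0x0e->0x03 len=7 : b9 19 08 7a 98 e8 eb
[4] 0x05->0x14 len=2 : 08 7a
query mem[0x10]=0x08, mem[0x0b]=0xf9, mem[0x15]=0x7a

MEM[0x10,0x0b,0x15] = 08 f9 7a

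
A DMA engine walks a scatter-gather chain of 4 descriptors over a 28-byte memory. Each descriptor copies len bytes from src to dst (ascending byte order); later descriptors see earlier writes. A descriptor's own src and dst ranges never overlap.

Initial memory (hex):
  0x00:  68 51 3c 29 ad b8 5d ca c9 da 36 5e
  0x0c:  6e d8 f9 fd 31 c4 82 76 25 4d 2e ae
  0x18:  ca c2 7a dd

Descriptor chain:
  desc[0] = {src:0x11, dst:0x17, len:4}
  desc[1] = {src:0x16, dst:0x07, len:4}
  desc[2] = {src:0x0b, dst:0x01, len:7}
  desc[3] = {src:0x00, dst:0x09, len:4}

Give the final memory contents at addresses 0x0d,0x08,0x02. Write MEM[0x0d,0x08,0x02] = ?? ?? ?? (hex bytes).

  after D0: wrote 4B at 0x17 = c4827625
  after D1: wrote 4B at 0x07 = 2ec48276
  after D2: wrote 7B at 0x01 = 5e6ed8f9fd31c4
  after D3: wrote 4B at 0x09 = 685e6ed8
query mem[0x0d]=0xd8, mem[0x08]=0xc4, mem[0x02]=0x6e

MEM[0x0d,0x08,0x02] = d8 c4 6e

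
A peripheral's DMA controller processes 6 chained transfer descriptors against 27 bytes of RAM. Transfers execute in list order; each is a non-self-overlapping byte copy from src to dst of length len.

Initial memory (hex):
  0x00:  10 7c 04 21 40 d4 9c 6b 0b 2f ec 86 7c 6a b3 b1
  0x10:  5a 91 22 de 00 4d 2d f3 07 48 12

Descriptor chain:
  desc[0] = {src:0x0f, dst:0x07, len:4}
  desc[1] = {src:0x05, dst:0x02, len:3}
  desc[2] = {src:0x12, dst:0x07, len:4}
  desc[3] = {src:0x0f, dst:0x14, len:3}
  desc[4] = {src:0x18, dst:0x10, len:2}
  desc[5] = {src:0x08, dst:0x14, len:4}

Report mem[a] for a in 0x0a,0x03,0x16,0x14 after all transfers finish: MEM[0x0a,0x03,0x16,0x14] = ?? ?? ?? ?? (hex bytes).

MEM[0x0a,0x03,0x16,0x14] = 4d 9c 4d de

  after D0: wrote 4B at 0x07 = b15a9122
  after D1: wrote 3B at 0x02 = d49cb1
  after D2: wrote 4B at 0x07 = 22de004d
  after D3: wrote 3B at 0x14 = b15a91
  after D4: wrote 2B at 0x10 = 0748
  after D5: wrote 4B at 0x14 = de004d86
query mem[0x0a]=0x4d, mem[0x03]=0x9c, mem[0x16]=0x4d, mem[0x14]=0xde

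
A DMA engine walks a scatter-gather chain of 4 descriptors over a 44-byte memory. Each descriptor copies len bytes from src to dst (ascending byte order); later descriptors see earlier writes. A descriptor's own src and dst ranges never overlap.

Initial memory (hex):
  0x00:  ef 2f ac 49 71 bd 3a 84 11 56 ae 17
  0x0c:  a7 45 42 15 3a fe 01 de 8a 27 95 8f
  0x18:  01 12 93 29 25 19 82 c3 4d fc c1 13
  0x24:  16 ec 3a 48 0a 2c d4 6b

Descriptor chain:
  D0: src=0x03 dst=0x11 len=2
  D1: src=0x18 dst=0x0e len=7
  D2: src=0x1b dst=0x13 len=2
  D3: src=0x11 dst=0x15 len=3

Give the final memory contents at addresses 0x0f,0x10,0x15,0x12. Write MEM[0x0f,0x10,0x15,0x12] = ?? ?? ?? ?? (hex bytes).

MEM[0x0f,0x10,0x15,0x12] = 12 93 29 25

[0] 0x03->0x11 len=2 : 49 71
[1] 0x18->0x0e len=7 : 01 12 93 29 25 19 82
[2] 0x1b->0x13 len=2 : 29 25
[3] 0x11->0x15 len=3 : 29 25 29
query mem[0x0f]=0x12, mem[0x10]=0x93, mem[0x15]=0x29, mem[0x12]=0x25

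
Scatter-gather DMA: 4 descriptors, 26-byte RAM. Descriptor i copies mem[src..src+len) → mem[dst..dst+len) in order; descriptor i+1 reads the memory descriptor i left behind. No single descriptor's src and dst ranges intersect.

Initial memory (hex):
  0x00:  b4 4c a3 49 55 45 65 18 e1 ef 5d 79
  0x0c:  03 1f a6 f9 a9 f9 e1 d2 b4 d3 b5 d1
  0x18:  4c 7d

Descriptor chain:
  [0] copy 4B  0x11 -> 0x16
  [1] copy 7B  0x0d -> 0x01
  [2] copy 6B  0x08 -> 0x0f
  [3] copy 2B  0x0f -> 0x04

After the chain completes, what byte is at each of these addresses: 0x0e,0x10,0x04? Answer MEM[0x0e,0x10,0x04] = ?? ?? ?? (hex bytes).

  after D0: wrote 4B at 0x16 = f9e1d2b4
  after D1: wrote 7B at 0x01 = 1fa6f9a9f9e1d2
  after D2: wrote 6B at 0x0f = e1ef5d79031f
  after D3: wrote 2B at 0x04 = e1ef
query mem[0x0e]=0xa6, mem[0x10]=0xef, mem[0x04]=0xe1

MEM[0x0e,0x10,0x04] = a6 ef e1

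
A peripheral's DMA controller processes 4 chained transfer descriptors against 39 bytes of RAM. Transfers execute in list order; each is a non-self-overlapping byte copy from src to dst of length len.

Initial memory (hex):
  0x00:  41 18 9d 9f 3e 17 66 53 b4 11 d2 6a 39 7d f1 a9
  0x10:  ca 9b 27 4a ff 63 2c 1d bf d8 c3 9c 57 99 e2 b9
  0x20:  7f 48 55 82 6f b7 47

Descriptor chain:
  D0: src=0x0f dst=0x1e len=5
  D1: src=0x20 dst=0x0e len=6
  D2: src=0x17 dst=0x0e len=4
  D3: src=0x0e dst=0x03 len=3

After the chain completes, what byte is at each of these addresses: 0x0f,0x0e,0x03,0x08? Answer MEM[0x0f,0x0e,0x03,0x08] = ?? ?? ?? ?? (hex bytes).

  after D0: wrote 5B at 0x1e = a9ca9b274a
  after D1: wrote 6B at 0x0e = 9b274a826fb7
  after D2: wrote 4B at 0x0e = 1dbfd8c3
  after D3: wrote 3B at 0x03 = 1dbfd8
query mem[0x0f]=0xbf, mem[0x0e]=0x1d, mem[0x03]=0x1d, mem[0x08]=0xb4

MEM[0x0f,0x0e,0x03,0x08] = bf 1d 1d b4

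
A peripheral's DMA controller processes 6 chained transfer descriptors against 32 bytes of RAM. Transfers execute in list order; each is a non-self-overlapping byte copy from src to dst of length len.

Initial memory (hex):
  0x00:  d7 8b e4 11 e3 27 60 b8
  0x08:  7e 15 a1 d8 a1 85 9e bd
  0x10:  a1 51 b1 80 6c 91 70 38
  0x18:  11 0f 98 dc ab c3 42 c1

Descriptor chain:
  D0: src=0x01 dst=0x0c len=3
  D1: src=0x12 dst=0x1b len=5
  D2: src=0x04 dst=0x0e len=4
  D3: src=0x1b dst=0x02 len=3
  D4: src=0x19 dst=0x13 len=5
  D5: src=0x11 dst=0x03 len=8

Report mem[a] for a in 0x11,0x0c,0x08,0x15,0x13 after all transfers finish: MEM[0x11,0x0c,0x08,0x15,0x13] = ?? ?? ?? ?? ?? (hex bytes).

MEM[0x11,0x0c,0x08,0x15,0x13] = b8 8b 80 b1 0f

  after D0: wrote 3B at 0x0c = 8be411
  after D1: wrote 5B at 0x1b = b1806c9170
  after D2: wrote 4B at 0x0e = e32760b8
  after D3: wrote 3B at 0x02 = b1806c
  after D4: wrote 5B at 0x13 = 0f98b1806c
  after D5: wrote 8B at 0x03 = b8b10f98b1806c11
query mem[0x11]=0xb8, mem[0x0c]=0x8b, mem[0x08]=0x80, mem[0x15]=0xb1, mem[0x13]=0x0f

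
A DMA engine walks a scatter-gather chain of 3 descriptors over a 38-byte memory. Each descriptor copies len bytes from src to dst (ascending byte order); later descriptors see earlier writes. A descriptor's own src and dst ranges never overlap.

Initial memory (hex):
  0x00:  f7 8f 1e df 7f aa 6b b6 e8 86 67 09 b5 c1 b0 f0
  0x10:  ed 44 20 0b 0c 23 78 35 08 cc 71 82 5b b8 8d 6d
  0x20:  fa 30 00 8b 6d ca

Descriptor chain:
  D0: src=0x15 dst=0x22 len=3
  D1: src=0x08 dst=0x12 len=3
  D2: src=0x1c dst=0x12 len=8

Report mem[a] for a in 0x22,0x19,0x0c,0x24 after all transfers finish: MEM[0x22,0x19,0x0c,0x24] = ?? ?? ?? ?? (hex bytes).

  after D0: wrote 3B at 0x22 = 237835
  after D1: wrote 3B at 0x12 = e88667
  after D2: wrote 8B at 0x12 = 5bb88d6dfa302378
query mem[0x22]=0x23, mem[0x19]=0x78, mem[0x0c]=0xb5, mem[0x24]=0x35

MEM[0x22,0x19,0x0c,0x24] = 23 78 b5 35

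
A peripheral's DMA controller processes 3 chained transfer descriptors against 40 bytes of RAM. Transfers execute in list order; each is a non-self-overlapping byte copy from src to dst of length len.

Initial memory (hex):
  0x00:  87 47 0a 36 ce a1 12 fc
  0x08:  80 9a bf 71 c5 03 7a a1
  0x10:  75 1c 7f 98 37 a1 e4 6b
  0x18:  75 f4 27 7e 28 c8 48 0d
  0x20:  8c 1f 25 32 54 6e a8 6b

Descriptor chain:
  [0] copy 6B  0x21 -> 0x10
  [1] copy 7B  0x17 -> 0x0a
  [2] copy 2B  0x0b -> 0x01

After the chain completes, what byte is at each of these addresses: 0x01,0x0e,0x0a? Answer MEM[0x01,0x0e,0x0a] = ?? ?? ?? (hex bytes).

D0: mem[0x10..0x15] <- [1f 25 32 54 6e a8]
D1: mem[0x0a..0x10] <- [6b 75 f4 27 7e 28 c8]
D2: mem[0x01..0x02] <- [75 f4]
query mem[0x01]=0x75, mem[0x0e]=0x7e, mem[0x0a]=0x6b

MEM[0x01,0x0e,0x0a] = 75 7e 6b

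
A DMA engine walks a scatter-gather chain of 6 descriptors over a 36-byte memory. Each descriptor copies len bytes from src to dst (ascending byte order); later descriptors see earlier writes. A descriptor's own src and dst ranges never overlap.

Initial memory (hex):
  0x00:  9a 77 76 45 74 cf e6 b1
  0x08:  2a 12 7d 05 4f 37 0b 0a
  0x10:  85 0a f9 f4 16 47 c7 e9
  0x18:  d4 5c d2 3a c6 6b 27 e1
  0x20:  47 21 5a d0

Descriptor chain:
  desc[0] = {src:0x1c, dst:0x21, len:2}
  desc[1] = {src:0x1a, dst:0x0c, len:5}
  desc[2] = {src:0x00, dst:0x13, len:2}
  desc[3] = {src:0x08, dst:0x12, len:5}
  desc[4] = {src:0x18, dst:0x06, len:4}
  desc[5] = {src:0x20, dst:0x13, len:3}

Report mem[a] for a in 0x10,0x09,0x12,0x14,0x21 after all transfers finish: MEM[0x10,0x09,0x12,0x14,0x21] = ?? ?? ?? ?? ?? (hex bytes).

  after D0: wrote 2B at 0x21 = c66b
  after D1: wrote 5B at 0x0c = d23ac66b27
  after D2: wrote 2B at 0x13 = 9a77
  after D3: wrote 5B at 0x12 = 2a127d05d2
  after D4: wrote 4B at 0x06 = d45cd23a
  after D5: wrote 3B at 0x13 = 47c66b
query mem[0x10]=0x27, mem[0x09]=0x3a, mem[0x12]=0x2a, mem[0x14]=0xc6, mem[0x21]=0xc6

MEM[0x10,0x09,0x12,0x14,0x21] = 27 3a 2a c6 c6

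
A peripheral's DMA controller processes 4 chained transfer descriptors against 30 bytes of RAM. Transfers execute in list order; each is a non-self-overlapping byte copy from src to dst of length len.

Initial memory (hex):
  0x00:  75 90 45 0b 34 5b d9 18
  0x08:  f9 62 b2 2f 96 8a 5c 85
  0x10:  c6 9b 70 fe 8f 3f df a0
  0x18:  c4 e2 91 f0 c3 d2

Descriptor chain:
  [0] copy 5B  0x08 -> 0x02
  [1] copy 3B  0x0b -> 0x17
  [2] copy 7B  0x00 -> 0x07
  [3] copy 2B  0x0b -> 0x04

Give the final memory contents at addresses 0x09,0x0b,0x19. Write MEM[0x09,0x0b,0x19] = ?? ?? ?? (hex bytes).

#0 dst[0x02+5] := {0xf9,0x62,0xb2,0x2f,0x96}
#1 dst[0x17+3] := {0x2f,0x96,0x8a}
#2 dst[0x07+7] := {0x75,0x90,0xf9,0x62,0xb2,0x2f,0x96}
#3 dst[0x04+2] := {0xb2,0x2f}
query mem[0x09]=0xf9, mem[0x0b]=0xb2, mem[0x19]=0x8a

MEM[0x09,0x0b,0x19] = f9 b2 8a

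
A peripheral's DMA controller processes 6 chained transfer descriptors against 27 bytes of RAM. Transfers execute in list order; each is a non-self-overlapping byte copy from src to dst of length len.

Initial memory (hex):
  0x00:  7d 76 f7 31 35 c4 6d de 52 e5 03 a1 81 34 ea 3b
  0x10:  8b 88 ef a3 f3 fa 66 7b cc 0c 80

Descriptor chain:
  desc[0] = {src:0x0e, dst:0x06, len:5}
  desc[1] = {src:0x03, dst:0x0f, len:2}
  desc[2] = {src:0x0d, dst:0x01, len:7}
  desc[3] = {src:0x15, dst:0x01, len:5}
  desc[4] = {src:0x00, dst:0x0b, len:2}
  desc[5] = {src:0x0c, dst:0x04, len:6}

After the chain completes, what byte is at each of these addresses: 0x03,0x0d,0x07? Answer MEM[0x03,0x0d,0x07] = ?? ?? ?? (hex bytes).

MEM[0x03,0x0d,0x07] = 7b 34 31

D0: mem[0x06..0x0a] <- [ea 3b 8b 88 ef]
D1: mem[0x0f..0x10] <- [31 35]
D2: mem[0x01..0x07] <- [34 ea 31 35 88 ef a3]
D3: mem[0x01..0x05] <- [fa 66 7b cc 0c]
D4: mem[0x0b..0x0c] <- [7d fa]
D5: mem[0x04..0x09] <- [fa 34 ea 31 35 88]
query mem[0x03]=0x7b, mem[0x0d]=0x34, mem[0x07]=0x31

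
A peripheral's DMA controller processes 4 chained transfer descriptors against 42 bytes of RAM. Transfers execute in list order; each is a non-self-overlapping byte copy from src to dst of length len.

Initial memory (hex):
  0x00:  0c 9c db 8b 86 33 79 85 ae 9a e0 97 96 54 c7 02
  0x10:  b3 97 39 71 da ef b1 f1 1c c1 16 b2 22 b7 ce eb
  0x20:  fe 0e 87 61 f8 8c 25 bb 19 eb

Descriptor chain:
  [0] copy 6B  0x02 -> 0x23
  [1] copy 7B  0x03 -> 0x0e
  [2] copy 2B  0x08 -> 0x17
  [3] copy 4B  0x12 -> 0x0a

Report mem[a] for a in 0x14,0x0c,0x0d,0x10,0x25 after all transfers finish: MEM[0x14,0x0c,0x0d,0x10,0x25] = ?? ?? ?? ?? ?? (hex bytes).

  after D0: wrote 6B at 0x23 = db8b86337985
  after D1: wrote 7B at 0x0e = 8b86337985ae9a
  after D2: wrote 2B at 0x17 = ae9a
  after D3: wrote 4B at 0x0a = 85ae9aef
query mem[0x14]=0x9a, mem[0x0c]=0x9a, mem[0x0d]=0xef, mem[0x10]=0x33, mem[0x25]=0x86

MEM[0x14,0x0c,0x0d,0x10,0x25] = 9a 9a ef 33 86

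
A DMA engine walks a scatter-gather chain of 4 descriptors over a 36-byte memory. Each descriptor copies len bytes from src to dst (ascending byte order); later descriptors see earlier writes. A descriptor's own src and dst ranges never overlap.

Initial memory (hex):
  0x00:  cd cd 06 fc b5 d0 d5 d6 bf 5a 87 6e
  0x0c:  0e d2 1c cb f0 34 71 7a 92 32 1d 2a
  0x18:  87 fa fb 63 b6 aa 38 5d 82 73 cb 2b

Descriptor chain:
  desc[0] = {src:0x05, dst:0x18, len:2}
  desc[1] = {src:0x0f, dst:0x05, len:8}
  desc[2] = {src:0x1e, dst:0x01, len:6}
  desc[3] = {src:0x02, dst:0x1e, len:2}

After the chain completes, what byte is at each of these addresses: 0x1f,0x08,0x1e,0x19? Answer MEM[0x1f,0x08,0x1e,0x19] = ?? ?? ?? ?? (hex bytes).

  after D0: wrote 2B at 0x18 = d0d5
  after D1: wrote 8B at 0x05 = cbf034717a92321d
  after D2: wrote 6B at 0x01 = 385d8273cb2b
  after D3: wrote 2B at 0x1e = 5d82
query mem[0x1f]=0x82, mem[0x08]=0x71, mem[0x1e]=0x5d, mem[0x19]=0xd5

MEM[0x1f,0x08,0x1e,0x19] = 82 71 5d d5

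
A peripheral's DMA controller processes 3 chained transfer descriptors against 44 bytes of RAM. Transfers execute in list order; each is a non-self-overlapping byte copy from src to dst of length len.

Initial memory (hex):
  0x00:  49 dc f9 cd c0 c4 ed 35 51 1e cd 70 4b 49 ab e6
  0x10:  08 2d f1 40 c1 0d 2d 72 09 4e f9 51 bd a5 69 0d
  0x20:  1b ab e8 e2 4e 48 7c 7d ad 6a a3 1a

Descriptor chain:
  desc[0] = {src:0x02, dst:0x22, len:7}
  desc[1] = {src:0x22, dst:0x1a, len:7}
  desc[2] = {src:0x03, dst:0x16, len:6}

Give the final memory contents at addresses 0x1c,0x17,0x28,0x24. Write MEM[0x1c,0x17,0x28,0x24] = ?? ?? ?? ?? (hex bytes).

MEM[0x1c,0x17,0x28,0x24] = c0 c0 51 c0

D0: mem[0x22..0x28] <- [f9 cd c0 c4 ed 35 51]
D1: mem[0x1a..0x20] <- [f9 cd c0 c4 ed 35 51]
D2: mem[0x16..0x1b] <- [cd c0 c4 ed 35 51]
query mem[0x1c]=0xc0, mem[0x17]=0xc0, mem[0x28]=0x51, mem[0x24]=0xc0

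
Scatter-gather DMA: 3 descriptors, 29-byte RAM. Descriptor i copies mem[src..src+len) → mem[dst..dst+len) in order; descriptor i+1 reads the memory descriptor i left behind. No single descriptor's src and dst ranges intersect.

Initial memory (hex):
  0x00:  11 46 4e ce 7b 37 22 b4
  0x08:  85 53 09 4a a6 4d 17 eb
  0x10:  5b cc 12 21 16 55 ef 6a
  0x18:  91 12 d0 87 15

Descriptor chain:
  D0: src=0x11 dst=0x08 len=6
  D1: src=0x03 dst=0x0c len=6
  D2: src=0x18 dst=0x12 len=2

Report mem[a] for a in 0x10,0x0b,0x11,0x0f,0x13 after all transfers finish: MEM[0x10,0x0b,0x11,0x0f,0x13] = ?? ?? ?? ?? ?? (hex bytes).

#0 dst[0x08+6] := {0xcc,0x12,0x21,0x16,0x55,0xef}
#1 dst[0x0c+6] := {0xce,0x7b,0x37,0x22,0xb4,0xcc}
#2 dst[0x12+2] := {0x91,0x12}
query mem[0x10]=0xb4, mem[0x0b]=0x16, mem[0x11]=0xcc, mem[0x0f]=0x22, mem[0x13]=0x12

MEM[0x10,0x0b,0x11,0x0f,0x13] = b4 16 cc 22 12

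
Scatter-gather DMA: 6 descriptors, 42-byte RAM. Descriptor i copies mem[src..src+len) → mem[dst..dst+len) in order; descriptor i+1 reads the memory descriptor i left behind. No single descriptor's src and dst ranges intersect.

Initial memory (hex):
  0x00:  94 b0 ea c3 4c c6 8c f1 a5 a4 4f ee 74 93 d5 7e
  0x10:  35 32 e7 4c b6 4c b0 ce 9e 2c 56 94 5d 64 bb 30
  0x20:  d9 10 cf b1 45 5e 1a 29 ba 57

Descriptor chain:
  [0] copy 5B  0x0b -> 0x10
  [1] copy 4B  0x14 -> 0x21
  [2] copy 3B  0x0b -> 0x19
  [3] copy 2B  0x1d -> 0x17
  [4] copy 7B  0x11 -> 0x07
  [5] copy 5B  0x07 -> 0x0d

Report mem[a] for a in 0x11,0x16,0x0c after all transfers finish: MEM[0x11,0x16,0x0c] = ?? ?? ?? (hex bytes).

#0 dst[0x10+5] := {0xee,0x74,0x93,0xd5,0x7e}
#1 dst[0x21+4] := {0x7e,0x4c,0xb0,0xce}
#2 dst[0x19+3] := {0xee,0x74,0x93}
#3 dst[0x17+2] := {0x64,0xbb}
#4 dst[0x07+7] := {0x74,0x93,0xd5,0x7e,0x4c,0xb0,0x64}
#5 dst[0x0d+5] := {0x74,0x93,0xd5,0x7e,0x4c}
query mem[0x11]=0x4c, mem[0x16]=0xb0, mem[0x0c]=0xb0

MEM[0x11,0x16,0x0c] = 4c b0 b0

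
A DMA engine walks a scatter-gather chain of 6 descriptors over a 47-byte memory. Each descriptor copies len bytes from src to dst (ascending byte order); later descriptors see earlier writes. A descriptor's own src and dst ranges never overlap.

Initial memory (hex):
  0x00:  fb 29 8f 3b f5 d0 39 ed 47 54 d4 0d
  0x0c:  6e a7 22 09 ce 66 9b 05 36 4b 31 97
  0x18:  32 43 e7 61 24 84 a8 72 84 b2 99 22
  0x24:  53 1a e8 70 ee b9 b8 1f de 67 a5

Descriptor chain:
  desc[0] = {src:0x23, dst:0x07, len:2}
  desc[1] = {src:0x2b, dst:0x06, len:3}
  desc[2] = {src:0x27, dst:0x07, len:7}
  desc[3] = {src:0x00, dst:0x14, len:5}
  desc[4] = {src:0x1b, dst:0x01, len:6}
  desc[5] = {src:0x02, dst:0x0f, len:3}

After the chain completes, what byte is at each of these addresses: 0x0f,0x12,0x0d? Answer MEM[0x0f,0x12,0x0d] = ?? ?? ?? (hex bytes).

[0] 0x23->0x07 len=2 : 22 53
[1] 0x2b->0x06 len=3 : 1f de 67
[2] 0x27->0x07 len=7 : 70 ee b9 b8 1f de 67
[3] 0x00->0x14 len=5 : fb 29 8f 3b f5
[4] 0x1b->0x01 len=6 : 61 24 84 a8 72 84
[5] 0x02->0x0f len=3 : 24 84 a8
query mem[0x0f]=0x24, mem[0x12]=0x9b, mem[0x0d]=0x67

MEM[0x0f,0x12,0x0d] = 24 9b 67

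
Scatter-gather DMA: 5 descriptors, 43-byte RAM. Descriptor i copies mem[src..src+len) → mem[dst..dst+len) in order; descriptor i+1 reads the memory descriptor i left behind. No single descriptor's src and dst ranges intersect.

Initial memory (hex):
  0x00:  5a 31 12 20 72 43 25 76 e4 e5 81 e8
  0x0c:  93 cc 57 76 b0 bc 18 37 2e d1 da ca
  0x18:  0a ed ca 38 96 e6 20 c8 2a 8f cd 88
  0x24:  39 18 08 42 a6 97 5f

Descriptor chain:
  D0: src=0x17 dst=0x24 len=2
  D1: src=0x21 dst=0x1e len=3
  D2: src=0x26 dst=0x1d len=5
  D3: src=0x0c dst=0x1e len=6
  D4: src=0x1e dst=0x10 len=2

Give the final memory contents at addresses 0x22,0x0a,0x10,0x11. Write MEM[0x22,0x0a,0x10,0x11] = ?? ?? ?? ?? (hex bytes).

D0: mem[0x24..0x25] <- [ca 0a]
D1: mem[0x1e..0x20] <- [8f cd 88]
D2: mem[0x1d..0x21] <- [08 42 a6 97 5f]
D3: mem[0x1e..0x23] <- [93 cc 57 76 b0 bc]
D4: mem[0x10..0x11] <- [93 cc]
query mem[0x22]=0xb0, mem[0x0a]=0x81, mem[0x10]=0x93, mem[0x11]=0xcc

MEM[0x22,0x0a,0x10,0x11] = b0 81 93 cc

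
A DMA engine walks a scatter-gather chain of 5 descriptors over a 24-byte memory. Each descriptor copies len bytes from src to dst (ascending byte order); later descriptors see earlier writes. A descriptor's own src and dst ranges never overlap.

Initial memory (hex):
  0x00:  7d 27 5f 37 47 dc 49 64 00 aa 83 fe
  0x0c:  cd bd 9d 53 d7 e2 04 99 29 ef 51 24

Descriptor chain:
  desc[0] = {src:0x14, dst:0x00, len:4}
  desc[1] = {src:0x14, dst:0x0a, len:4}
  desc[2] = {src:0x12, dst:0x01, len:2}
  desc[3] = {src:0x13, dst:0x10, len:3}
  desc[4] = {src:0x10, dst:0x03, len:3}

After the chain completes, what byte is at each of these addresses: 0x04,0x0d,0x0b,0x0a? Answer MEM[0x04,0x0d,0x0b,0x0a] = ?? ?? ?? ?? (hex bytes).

#0 dst[0x00+4] := {0x29,0xef,0x51,0x24}
#1 dst[0x0a+4] := {0x29,0xef,0x51,0x24}
#2 dst[0x01+2] := {0x04,0x99}
#3 dst[0x10+3] := {0x99,0x29,0xef}
#4 dst[0x03+3] := {0x99,0x29,0xef}
query mem[0x04]=0x29, mem[0x0d]=0x24, mem[0x0b]=0xef, mem[0x0a]=0x29

MEM[0x04,0x0d,0x0b,0x0a] = 29 24 ef 29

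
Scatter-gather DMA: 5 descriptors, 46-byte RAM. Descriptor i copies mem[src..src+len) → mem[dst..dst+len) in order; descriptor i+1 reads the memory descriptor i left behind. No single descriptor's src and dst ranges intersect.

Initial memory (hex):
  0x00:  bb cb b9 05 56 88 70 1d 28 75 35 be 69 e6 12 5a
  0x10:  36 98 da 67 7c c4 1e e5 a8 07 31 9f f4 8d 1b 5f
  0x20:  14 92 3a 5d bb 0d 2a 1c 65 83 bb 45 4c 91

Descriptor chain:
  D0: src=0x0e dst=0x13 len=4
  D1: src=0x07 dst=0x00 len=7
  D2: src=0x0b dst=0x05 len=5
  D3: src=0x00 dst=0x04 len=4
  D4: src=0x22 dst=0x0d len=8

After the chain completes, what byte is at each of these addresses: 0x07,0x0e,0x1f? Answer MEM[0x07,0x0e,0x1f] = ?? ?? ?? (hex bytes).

  after D0: wrote 4B at 0x13 = 125a3698
  after D1: wrote 7B at 0x00 = 1d287535be69e6
  after D2: wrote 5B at 0x05 = be69e6125a
  after D3: wrote 4B at 0x04 = 1d287535
  after D4: wrote 8B at 0x0d = 3a5dbb0d2a1c6583
query mem[0x07]=0x35, mem[0x0e]=0x5d, mem[0x1f]=0x5f

MEM[0x07,0x0e,0x1f] = 35 5d 5f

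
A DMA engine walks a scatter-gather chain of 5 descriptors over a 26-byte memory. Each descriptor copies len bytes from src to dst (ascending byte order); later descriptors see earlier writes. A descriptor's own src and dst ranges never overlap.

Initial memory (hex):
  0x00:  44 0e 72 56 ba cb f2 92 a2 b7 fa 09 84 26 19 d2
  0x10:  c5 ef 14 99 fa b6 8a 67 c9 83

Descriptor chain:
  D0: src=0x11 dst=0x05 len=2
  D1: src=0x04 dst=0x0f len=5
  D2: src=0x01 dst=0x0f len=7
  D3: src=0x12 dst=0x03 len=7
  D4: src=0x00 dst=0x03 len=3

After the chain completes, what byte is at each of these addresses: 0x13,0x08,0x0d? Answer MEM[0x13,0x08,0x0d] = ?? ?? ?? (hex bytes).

MEM[0x13,0x08,0x0d] = ef 67 26

#0 dst[0x05+2] := {0xef,0x14}
#1 dst[0x0f+5] := {0xba,0xef,0x14,0x92,0xa2}
#2 dst[0x0f+7] := {0x0e,0x72,0x56,0xba,0xef,0x14,0x92}
#3 dst[0x03+7] := {0xba,0xef,0x14,0x92,0x8a,0x67,0xc9}
#4 dst[0x03+3] := {0x44,0x0e,0x72}
query mem[0x13]=0xef, mem[0x08]=0x67, mem[0x0d]=0x26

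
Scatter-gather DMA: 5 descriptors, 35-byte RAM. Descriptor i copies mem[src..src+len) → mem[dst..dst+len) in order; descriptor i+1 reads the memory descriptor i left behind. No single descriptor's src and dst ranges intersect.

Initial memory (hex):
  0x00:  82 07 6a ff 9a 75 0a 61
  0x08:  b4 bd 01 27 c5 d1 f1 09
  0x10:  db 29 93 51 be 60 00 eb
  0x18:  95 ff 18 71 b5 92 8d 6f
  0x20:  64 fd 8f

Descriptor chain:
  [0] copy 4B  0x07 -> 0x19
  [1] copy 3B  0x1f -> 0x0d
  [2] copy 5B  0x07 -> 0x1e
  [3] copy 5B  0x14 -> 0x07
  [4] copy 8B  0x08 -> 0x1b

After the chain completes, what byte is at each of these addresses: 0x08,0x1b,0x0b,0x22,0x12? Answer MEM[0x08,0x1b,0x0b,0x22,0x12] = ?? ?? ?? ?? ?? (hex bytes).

MEM[0x08,0x1b,0x0b,0x22,0x12] = 60 60 95 fd 93

#0 dst[0x19+4] := {0x61,0xb4,0xbd,0x01}
#1 dst[0x0d+3] := {0x6f,0x64,0xfd}
#2 dst[0x1e+5] := {0x61,0xb4,0xbd,0x01,0x27}
#3 dst[0x07+5] := {0xbe,0x60,0x00,0xeb,0x95}
#4 dst[0x1b+8] := {0x60,0x00,0xeb,0x95,0xc5,0x6f,0x64,0xfd}
query mem[0x08]=0x60, mem[0x1b]=0x60, mem[0x0b]=0x95, mem[0x22]=0xfd, mem[0x12]=0x93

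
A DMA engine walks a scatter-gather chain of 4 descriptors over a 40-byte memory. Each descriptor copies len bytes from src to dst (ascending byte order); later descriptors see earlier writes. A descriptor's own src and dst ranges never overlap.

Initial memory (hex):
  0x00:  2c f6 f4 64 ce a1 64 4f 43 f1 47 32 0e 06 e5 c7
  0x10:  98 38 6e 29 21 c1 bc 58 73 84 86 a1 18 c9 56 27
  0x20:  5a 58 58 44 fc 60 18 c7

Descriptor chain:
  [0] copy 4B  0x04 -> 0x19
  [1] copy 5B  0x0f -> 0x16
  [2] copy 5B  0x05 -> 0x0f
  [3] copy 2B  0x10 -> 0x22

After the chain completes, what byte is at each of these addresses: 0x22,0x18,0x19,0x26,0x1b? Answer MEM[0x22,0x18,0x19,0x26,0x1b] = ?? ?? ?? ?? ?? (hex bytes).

MEM[0x22,0x18,0x19,0x26,0x1b] = 64 38 6e 18 64

D0: mem[0x19..0x1c] <- [ce a1 64 4f]
D1: mem[0x16..0x1a] <- [c7 98 38 6e 29]
D2: mem[0x0f..0x13] <- [a1 64 4f 43 f1]
D3: mem[0x22..0x23] <- [64 4f]
query mem[0x22]=0x64, mem[0x18]=0x38, mem[0x19]=0x6e, mem[0x26]=0x18, mem[0x1b]=0x64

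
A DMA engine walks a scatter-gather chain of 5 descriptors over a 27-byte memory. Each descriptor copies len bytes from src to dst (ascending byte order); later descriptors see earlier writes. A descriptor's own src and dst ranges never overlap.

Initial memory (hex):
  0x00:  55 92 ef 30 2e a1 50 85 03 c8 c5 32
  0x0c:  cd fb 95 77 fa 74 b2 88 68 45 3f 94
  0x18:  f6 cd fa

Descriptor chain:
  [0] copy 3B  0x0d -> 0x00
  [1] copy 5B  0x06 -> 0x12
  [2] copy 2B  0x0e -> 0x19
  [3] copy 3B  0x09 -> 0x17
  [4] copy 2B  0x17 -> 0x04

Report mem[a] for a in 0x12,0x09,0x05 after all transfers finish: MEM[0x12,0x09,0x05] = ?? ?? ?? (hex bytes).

MEM[0x12,0x09,0x05] = 50 c8 c5

  after D0: wrote 3B at 0x00 = fb9577
  after D1: wrote 5B at 0x12 = 508503c8c5
  after D2: wrote 2B at 0x19 = 9577
  after D3: wrote 3B at 0x17 = c8c532
  after D4: wrote 2B at 0x04 = c8c5
query mem[0x12]=0x50, mem[0x09]=0xc8, mem[0x05]=0xc5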